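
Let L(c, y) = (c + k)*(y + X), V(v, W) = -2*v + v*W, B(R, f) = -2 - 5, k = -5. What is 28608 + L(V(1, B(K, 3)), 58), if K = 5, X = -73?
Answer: 28818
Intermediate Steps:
B(R, f) = -7
V(v, W) = -2*v + W*v
L(c, y) = (-73 + y)*(-5 + c) (L(c, y) = (c - 5)*(y - 73) = (-5 + c)*(-73 + y) = (-73 + y)*(-5 + c))
28608 + L(V(1, B(K, 3)), 58) = 28608 + (365 - 73*(-2 - 7) - 5*58 + (1*(-2 - 7))*58) = 28608 + (365 - 73*(-9) - 290 + (1*(-9))*58) = 28608 + (365 - 73*(-9) - 290 - 9*58) = 28608 + (365 + 657 - 290 - 522) = 28608 + 210 = 28818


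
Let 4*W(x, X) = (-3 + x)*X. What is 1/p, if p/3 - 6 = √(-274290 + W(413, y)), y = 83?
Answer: 4/531637 - I*√1063130/1594911 ≈ 7.5239e-6 - 0.00064648*I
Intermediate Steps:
W(x, X) = X*(-3 + x)/4 (W(x, X) = ((-3 + x)*X)/4 = (X*(-3 + x))/4 = X*(-3 + x)/4)
p = 18 + 3*I*√1063130/2 (p = 18 + 3*√(-274290 + (¼)*83*(-3 + 413)) = 18 + 3*√(-274290 + (¼)*83*410) = 18 + 3*√(-274290 + 17015/2) = 18 + 3*√(-531565/2) = 18 + 3*(I*√1063130/2) = 18 + 3*I*√1063130/2 ≈ 18.0 + 1546.6*I)
1/p = 1/(18 + 3*I*√1063130/2)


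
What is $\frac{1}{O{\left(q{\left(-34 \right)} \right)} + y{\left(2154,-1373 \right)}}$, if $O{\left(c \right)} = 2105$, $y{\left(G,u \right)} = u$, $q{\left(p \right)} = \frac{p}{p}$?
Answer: $\frac{1}{732} \approx 0.0013661$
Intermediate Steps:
$q{\left(p \right)} = 1$
$\frac{1}{O{\left(q{\left(-34 \right)} \right)} + y{\left(2154,-1373 \right)}} = \frac{1}{2105 - 1373} = \frac{1}{732}$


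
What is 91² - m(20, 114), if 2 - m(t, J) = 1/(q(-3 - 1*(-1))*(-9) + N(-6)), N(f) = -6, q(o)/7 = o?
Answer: 993481/120 ≈ 8279.0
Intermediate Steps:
q(o) = 7*o
m(t, J) = 239/120 (m(t, J) = 2 - 1/((7*(-3 - 1*(-1)))*(-9) - 6) = 2 - 1/((7*(-3 + 1))*(-9) - 6) = 2 - 1/((7*(-2))*(-9) - 6) = 2 - 1/(-14*(-9) - 6) = 2 - 1/(126 - 6) = 2 - 1/120 = 239/120)
91² - m(20, 114) = 91² - 1*239/120 = 8281 - 239/120 = 993481/120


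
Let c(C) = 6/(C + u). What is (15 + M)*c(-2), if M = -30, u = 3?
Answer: -90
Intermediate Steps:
c(C) = 6/(3 + C) (c(C) = 6/(C + 3) = 6/(3 + C))
(15 + M)*c(-2) = (15 - 30)*(6/(3 - 2)) = -90/1 = -90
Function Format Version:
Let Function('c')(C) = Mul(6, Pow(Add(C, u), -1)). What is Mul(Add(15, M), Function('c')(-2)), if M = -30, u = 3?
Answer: -90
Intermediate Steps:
Function('c')(C) = Mul(6, Pow(Add(3, C), -1)) (Function('c')(C) = Mul(6, Pow(Add(C, 3), -1)) = Mul(6, Pow(Add(3, C), -1)))
Mul(Add(15, M), Function('c')(-2)) = Mul(Add(15, -30), Mul(6, Pow(Add(3, -2), -1))) = Mul(-15, Mul(6, Pow(1, -1))) = Mul(-15, Mul(6, 1)) = Mul(-15, 6) = -90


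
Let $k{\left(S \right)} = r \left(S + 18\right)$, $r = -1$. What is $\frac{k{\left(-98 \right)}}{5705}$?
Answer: $\frac{16}{1141} \approx 0.014023$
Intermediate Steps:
$k{\left(S \right)} = -18 - S$ ($k{\left(S \right)} = - (S + 18) = - (18 + S) = -18 - S$)
$\frac{k{\left(-98 \right)}}{5705} = \frac{-18 - -98}{5705} = \left(-18 + 98\right) \frac{1}{5705} = 80 \cdot \frac{1}{5705} = \frac{16}{1141}$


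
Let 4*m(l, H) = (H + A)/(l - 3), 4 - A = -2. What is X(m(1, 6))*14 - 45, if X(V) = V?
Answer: -66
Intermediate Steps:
A = 6 (A = 4 - 1*(-2) = 4 + 2 = 6)
m(l, H) = (6 + H)/(4*(-3 + l)) (m(l, H) = ((H + 6)/(l - 3))/4 = ((6 + H)/(-3 + l))/4 = (6 + H)/(4*(-3 + l)))
X(m(1, 6))*14 - 45 = ((6 + 6)/(4*(-3 + 1)))*14 - 45 = ((¼)*12/(-2))*14 - 45 = ((¼)*(-½)*12)*14 - 45 = -3/2*14 - 45 = -21 - 45 = -66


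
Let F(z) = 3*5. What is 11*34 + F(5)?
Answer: 389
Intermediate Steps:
F(z) = 15
11*34 + F(5) = 11*34 + 15 = 374 + 15 = 389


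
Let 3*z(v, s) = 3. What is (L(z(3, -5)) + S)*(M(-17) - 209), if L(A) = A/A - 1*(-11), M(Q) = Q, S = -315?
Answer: 68478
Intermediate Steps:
z(v, s) = 1 (z(v, s) = (1/3)*3 = 1)
L(A) = 12 (L(A) = 1 + 11 = 12)
(L(z(3, -5)) + S)*(M(-17) - 209) = (12 - 315)*(-17 - 209) = -303*(-226) = 68478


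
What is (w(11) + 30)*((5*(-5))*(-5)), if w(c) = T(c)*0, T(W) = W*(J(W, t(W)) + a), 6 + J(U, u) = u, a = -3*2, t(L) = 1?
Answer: 3750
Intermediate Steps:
a = -6
J(U, u) = -6 + u
T(W) = -11*W (T(W) = W*((-6 + 1) - 6) = W*(-5 - 6) = W*(-11) = -11*W)
w(c) = 0 (w(c) = -11*c*0 = 0)
(w(11) + 30)*((5*(-5))*(-5)) = (0 + 30)*((5*(-5))*(-5)) = 30*(-25*(-5)) = 30*125 = 3750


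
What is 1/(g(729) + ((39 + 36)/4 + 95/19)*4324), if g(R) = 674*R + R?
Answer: 1/594770 ≈ 1.6813e-6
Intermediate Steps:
g(R) = 675*R
1/(g(729) + ((39 + 36)/4 + 95/19)*4324) = 1/(675*729 + ((39 + 36)/4 + 95/19)*4324) = 1/(492075 + (75*(¼) + 95*(1/19))*4324) = 1/(492075 + (75/4 + 5)*4324) = 1/(492075 + (95/4)*4324) = 1/(492075 + 102695) = 1/594770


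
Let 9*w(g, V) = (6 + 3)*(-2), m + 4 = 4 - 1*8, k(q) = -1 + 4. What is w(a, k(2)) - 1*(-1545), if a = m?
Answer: 1543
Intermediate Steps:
k(q) = 3
m = -8 (m = -4 + (4 - 1*8) = -4 + (4 - 8) = -4 - 4 = -8)
a = -8
w(g, V) = -2 (w(g, V) = ((6 + 3)*(-2))/9 = (9*(-2))/9 = (⅑)*(-18) = -2)
w(a, k(2)) - 1*(-1545) = -2 - 1*(-1545) = -2 + 1545 = 1543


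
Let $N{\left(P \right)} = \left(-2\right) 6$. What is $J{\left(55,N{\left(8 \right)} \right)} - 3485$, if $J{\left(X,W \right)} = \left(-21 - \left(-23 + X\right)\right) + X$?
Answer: $-3483$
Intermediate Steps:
$N{\left(P \right)} = -12$
$J{\left(X,W \right)} = 2$ ($J{\left(X,W \right)} = \left(2 - X\right) + X = 2$)
$J{\left(55,N{\left(8 \right)} \right)} - 3485 = 2 - 3485 = -3483$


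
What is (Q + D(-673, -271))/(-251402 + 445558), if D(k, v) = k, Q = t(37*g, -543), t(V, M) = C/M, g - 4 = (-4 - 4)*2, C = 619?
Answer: -183029/52713354 ≈ -0.0034722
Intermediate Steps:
g = -12 (g = 4 + (-4 - 4)*2 = 4 - 8*2 = 4 - 16 = -12)
t(V, M) = 619/M
Q = -619/543 (Q = 619/(-543) = 619*(-1/543) = -619/543 ≈ -1.1400)
(Q + D(-673, -271))/(-251402 + 445558) = (-619/543 - 673)/(-251402 + 445558) = -366058/543/194156 = -366058/543*1/194156 = -183029/52713354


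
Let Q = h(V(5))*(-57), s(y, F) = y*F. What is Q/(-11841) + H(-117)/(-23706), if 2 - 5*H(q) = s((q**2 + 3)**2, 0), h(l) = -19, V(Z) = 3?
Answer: -21398612/233918955 ≈ -0.091479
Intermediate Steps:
s(y, F) = F*y
H(q) = 2/5 (H(q) = 2/5 - 0*(q**2 + 3)**2 = 2/5 - 0*(3 + q**2)**2 = 2/5 - 1/5*0 = 2/5 + 0 = 2/5)
Q = 1083 (Q = -19*(-57) = 1083)
Q/(-11841) + H(-117)/(-23706) = 1083/(-11841) + (2/5)/(-23706) = 1083*(-1/11841) + (2/5)*(-1/23706) = -361/3947 - 1/59265 = -21398612/233918955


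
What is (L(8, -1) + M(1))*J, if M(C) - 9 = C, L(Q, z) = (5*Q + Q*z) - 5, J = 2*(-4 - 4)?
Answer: -592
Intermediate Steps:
J = -16 (J = 2*(-8) = -16)
L(Q, z) = -5 + 5*Q + Q*z
M(C) = 9 + C
(L(8, -1) + M(1))*J = ((-5 + 5*8 + 8*(-1)) + (9 + 1))*(-16) = ((-5 + 40 - 8) + 10)*(-16) = (27 + 10)*(-16) = 37*(-16) = -592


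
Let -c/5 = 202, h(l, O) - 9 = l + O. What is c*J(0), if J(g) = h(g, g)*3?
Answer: -27270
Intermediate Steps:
h(l, O) = 9 + O + l (h(l, O) = 9 + (l + O) = 9 + (O + l) = 9 + O + l)
J(g) = 27 + 6*g (J(g) = (9 + g + g)*3 = (9 + 2*g)*3 = 27 + 6*g)
c = -1010 (c = -5*202 = -1010)
c*J(0) = -1010*(27 + 6*0) = -1010*(27 + 0) = -1010*27 = -27270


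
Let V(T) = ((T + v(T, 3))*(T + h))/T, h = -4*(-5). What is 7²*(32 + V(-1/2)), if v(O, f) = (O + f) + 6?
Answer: -13720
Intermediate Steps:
v(O, f) = 6 + O + f
h = 20
V(T) = (9 + 2*T)*(20 + T)/T (V(T) = ((T + (6 + T + 3))*(T + 20))/T = ((T + (9 + T))*(20 + T))/T = ((9 + 2*T)*(20 + T))/T = (9 + 2*T)*(20 + T)/T)
7²*(32 + V(-1/2)) = 7²*(32 + (49 + 2*(-1/2) + 180/((-1/2)))) = 49*(32 + (49 + 2*(-1*½) + 180/((-1*½)))) = 49*(32 + (49 + 2*(-½) + 180/(-½))) = 49*(32 + (49 - 1 + 180*(-2))) = 49*(32 + (49 - 1 - 360)) = 49*(32 - 312) = 49*(-280) = -13720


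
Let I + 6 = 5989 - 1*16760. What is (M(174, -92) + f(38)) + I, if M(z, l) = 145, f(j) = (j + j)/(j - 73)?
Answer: -372196/35 ≈ -10634.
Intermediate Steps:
I = -10777 (I = -6 + (5989 - 1*16760) = -6 + (5989 - 16760) = -6 - 10771 = -10777)
f(j) = 2*j/(-73 + j) (f(j) = (2*j)/(-73 + j) = 2*j/(-73 + j))
(M(174, -92) + f(38)) + I = (145 + 2*38/(-73 + 38)) - 10777 = (145 + 2*38/(-35)) - 10777 = (145 + 2*38*(-1/35)) - 10777 = (145 - 76/35) - 10777 = 4999/35 - 10777 = -372196/35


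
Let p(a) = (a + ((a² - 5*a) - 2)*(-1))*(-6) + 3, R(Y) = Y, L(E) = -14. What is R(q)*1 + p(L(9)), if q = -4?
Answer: 1667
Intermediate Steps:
p(a) = -9 - 36*a + 6*a² (p(a) = (a + (-2 + a² - 5*a)*(-1))*(-6) + 3 = (a + (2 - a² + 5*a))*(-6) + 3 = (2 - a² + 6*a)*(-6) + 3 = (-12 - 36*a + 6*a²) + 3 = -9 - 36*a + 6*a²)
R(q)*1 + p(L(9)) = -4*1 + (-9 - 36*(-14) + 6*(-14)²) = -4 + (-9 + 504 + 6*196) = -4 + (-9 + 504 + 1176) = -4 + 1671 = 1667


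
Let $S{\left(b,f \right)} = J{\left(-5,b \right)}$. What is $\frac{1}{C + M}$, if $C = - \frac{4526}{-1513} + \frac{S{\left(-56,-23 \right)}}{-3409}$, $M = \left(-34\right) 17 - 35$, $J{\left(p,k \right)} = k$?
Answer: $- \frac{736831}{449461137} \approx -0.0016394$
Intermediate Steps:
$M = -613$ ($M = -578 - 35 = -613$)
$S{\left(b,f \right)} = b$
$C = \frac{2216266}{736831}$ ($C = - \frac{4526}{-1513} - \frac{56}{-3409} = \left(-4526\right) \left(- \frac{1}{1513}\right) - - \frac{8}{487} = \frac{4526}{1513} + \frac{8}{487} = \frac{2216266}{736831} \approx 3.0078$)
$\frac{1}{C + M} = \frac{1}{\frac{2216266}{736831} - 613} = \frac{1}{- \frac{449461137}{736831}} = - \frac{736831}{449461137}$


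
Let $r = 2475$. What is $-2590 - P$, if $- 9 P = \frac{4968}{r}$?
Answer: $- \frac{2136566}{825} \approx -2589.8$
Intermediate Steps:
$P = - \frac{184}{825}$ ($P = - \frac{4968 \cdot \frac{1}{2475}}{9} = \left(- \frac{1}{9}\right) \frac{552}{275} = - \frac{184}{825} \approx -0.22303$)
$-2590 - P = -2590 - - \frac{184}{825} = -2590 + \frac{184}{825} = - \frac{2136566}{825}$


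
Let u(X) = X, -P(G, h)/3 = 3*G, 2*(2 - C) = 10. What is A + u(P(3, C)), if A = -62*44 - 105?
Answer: -2860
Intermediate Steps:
C = -3 (C = 2 - 1/2*10 = 2 - 5 = -3)
P(G, h) = -9*G
A = -2833 (A = -2728 - 105 = -2833)
A + u(P(3, C)) = -2833 - 9*3 = -2833 - 27 = -2860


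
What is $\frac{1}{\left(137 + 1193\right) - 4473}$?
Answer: $- \frac{1}{3143} \approx -0.00031817$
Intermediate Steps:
$\frac{1}{\left(137 + 1193\right) - 4473} = \frac{1}{1330 - 4473} = \frac{1}{-3143} = - \frac{1}{3143}$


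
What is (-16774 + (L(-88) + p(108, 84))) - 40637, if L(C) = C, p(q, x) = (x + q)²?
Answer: -20635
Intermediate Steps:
p(q, x) = (q + x)²
(-16774 + (L(-88) + p(108, 84))) - 40637 = (-16774 + (-88 + (108 + 84)²)) - 40637 = (-16774 + (-88 + 192²)) - 40637 = (-16774 + (-88 + 36864)) - 40637 = (-16774 + 36776) - 40637 = 20002 - 40637 = -20635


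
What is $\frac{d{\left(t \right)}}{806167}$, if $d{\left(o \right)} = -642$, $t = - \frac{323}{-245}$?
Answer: $- \frac{642}{806167} \approx -0.00079636$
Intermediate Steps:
$t = \frac{323}{245}$ ($t = \left(-323\right) \left(- \frac{1}{245}\right) = \frac{323}{245} \approx 1.3184$)
$\frac{d{\left(t \right)}}{806167} = - \frac{642}{806167}$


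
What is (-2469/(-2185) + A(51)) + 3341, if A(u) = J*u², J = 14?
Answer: 86867144/2185 ≈ 39756.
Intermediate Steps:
A(u) = 14*u²
(-2469/(-2185) + A(51)) + 3341 = (-2469/(-2185) + 14*51²) + 3341 = (-2469*(-1/2185) + 14*2601) + 3341 = (2469/2185 + 36414) + 3341 = 79567059/2185 + 3341 = 86867144/2185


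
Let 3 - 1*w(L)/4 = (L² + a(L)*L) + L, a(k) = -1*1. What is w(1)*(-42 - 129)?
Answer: -1368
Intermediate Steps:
a(k) = -1
w(L) = 12 - 4*L² (w(L) = 12 - 4*((L² - L) + L) = 12 - 4*L²)
w(1)*(-42 - 129) = (12 - 4*1²)*(-42 - 129) = (12 - 4*1)*(-171) = (12 - 4)*(-171) = 8*(-171) = -1368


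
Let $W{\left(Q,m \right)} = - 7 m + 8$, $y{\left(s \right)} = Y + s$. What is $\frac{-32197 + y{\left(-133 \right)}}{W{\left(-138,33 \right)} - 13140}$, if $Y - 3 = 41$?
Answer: $\frac{32286}{13363} \approx 2.4161$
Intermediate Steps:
$Y = 44$ ($Y = 3 + 41 = 44$)
$y{\left(s \right)} = 44 + s$
$W{\left(Q,m \right)} = 8 - 7 m$
$\frac{-32197 + y{\left(-133 \right)}}{W{\left(-138,33 \right)} - 13140} = \frac{-32197 + \left(44 - 133\right)}{\left(8 - 231\right) - 13140} = \frac{-32197 - 89}{\left(8 - 231\right) - 13140} = - \frac{32286}{-223 - 13140} = - \frac{32286}{-13363} = \left(-32286\right) \left(- \frac{1}{13363}\right) = \frac{32286}{13363}$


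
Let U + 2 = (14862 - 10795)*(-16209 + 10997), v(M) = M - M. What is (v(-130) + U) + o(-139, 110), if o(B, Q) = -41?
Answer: -21197247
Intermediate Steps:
v(M) = 0
U = -21197206 (U = -2 + (14862 - 10795)*(-16209 + 10997) = -2 + 4067*(-5212) = -2 - 21197204 = -21197206)
(v(-130) + U) + o(-139, 110) = (0 - 21197206) - 41 = -21197206 - 41 = -21197247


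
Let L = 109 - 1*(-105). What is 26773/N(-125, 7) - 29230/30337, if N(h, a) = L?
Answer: 805957281/6492118 ≈ 124.14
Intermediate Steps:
L = 214 (L = 109 + 105 = 214)
N(h, a) = 214
26773/N(-125, 7) - 29230/30337 = 26773/214 - 29230/30337 = 805957281/6492118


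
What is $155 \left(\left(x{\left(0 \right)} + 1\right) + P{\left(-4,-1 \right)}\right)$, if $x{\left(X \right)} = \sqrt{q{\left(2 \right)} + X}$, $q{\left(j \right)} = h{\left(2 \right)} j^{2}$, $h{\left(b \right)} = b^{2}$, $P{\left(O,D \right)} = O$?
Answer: $155$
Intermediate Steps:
$q{\left(j \right)} = 4 j^{2}$ ($q{\left(j \right)} = 2^{2} j^{2} = 4 j^{2}$)
$x{\left(X \right)} = \sqrt{16 + X}$ ($x{\left(X \right)} = \sqrt{4 \cdot 2^{2} + X} = \sqrt{4 \cdot 4 + X} = \sqrt{16 + X}$)
$155 \left(\left(x{\left(0 \right)} + 1\right) + P{\left(-4,-1 \right)}\right) = 155 \left(\left(\sqrt{16 + 0} + 1\right) - 4\right) = 155 \left(\left(\sqrt{16} + 1\right) - 4\right) = 155 \left(\left(4 + 1\right) - 4\right) = 155 \left(5 - 4\right) = 155 \cdot 1 = 155$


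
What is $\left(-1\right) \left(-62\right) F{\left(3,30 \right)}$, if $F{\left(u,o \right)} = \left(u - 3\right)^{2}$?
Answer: $0$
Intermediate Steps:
$F{\left(u,o \right)} = \left(-3 + u\right)^{2}$
$\left(-1\right) \left(-62\right) F{\left(3,30 \right)} = \left(-1\right) \left(-62\right) \left(-3 + 3\right)^{2} = 62 \cdot 0^{2} = 62 \cdot 0 = 0$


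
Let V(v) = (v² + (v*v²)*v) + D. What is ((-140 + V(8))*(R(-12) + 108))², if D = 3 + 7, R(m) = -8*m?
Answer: 675881294400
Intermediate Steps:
D = 10
V(v) = 10 + v² + v⁴ (V(v) = (v² + (v*v²)*v) + 10 = (v² + v³*v) + 10 = (v² + v⁴) + 10 = 10 + v² + v⁴)
((-140 + V(8))*(R(-12) + 108))² = ((-140 + (10 + 8² + 8⁴))*(-8*(-12) + 108))² = ((-140 + (10 + 64 + 4096))*(96 + 108))² = ((-140 + 4170)*204)² = (4030*204)² = 822120² = 675881294400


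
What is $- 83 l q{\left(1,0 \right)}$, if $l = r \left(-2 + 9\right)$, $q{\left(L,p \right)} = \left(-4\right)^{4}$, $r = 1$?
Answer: $-148736$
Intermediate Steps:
$q{\left(L,p \right)} = 256$
$l = 7$ ($l = 1 \left(-2 + 9\right) = 1 \cdot 7 = 7$)
$- 83 l q{\left(1,0 \right)} = \left(-83\right) 7 \cdot 256 = \left(-581\right) 256 = -148736$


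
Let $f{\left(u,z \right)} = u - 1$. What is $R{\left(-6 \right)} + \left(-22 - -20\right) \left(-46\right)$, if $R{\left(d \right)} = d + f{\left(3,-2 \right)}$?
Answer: $88$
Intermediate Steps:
$f{\left(u,z \right)} = -1 + u$ ($f{\left(u,z \right)} = u - 1 = -1 + u$)
$R{\left(d \right)} = 2 + d$ ($R{\left(d \right)} = d + \left(-1 + 3\right) = d + 2 = 2 + d$)
$R{\left(-6 \right)} + \left(-22 - -20\right) \left(-46\right) = \left(2 - 6\right) + \left(-22 - -20\right) \left(-46\right) = -4 + \left(-22 + 20\right) \left(-46\right) = -4 - -92 = -4 + 92 = 88$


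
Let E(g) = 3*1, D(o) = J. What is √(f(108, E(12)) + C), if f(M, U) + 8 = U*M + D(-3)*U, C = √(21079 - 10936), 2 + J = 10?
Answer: √(340 + 21*√23) ≈ 20.993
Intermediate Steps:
J = 8 (J = -2 + 10 = 8)
D(o) = 8
C = 21*√23 (C = √10143 = 21*√23 ≈ 100.71)
E(g) = 3
f(M, U) = -8 + 8*U + M*U (f(M, U) = -8 + (U*M + 8*U) = -8 + (M*U + 8*U) = -8 + (8*U + M*U) = -8 + 8*U + M*U)
√(f(108, E(12)) + C) = √((-8 + 8*3 + 108*3) + 21*√23) = √((-8 + 24 + 324) + 21*√23) = √(340 + 21*√23)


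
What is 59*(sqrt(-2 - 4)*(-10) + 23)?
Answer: 1357 - 590*I*sqrt(6) ≈ 1357.0 - 1445.2*I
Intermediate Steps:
59*(sqrt(-2 - 4)*(-10) + 23) = 59*(sqrt(-6)*(-10) + 23) = 59*((I*sqrt(6))*(-10) + 23) = 59*(-10*I*sqrt(6) + 23) = 59*(23 - 10*I*sqrt(6)) = 1357 - 590*I*sqrt(6)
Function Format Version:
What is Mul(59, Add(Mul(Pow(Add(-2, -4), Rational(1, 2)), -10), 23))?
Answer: Add(1357, Mul(-590, I, Pow(6, Rational(1, 2)))) ≈ Add(1357.0, Mul(-1445.2, I))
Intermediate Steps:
Mul(59, Add(Mul(Pow(Add(-2, -4), Rational(1, 2)), -10), 23)) = Mul(59, Add(Mul(Pow(-6, Rational(1, 2)), -10), 23)) = Mul(59, Add(Mul(Mul(I, Pow(6, Rational(1, 2))), -10), 23)) = Mul(59, Add(Mul(-10, I, Pow(6, Rational(1, 2))), 23)) = Mul(59, Add(23, Mul(-10, I, Pow(6, Rational(1, 2))))) = Add(1357, Mul(-590, I, Pow(6, Rational(1, 2))))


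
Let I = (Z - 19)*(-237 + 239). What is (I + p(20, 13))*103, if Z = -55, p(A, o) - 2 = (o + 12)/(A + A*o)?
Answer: -841613/56 ≈ -15029.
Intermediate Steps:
p(A, o) = 2 + (12 + o)/(A + A*o) (p(A, o) = 2 + (o + 12)/(A + A*o) = 2 + (12 + o)/(A + A*o))
I = -148 (I = (-55 - 19)*(-237 + 239) = -74*2 = -148)
(I + p(20, 13))*103 = (-148 + (12 + 13 + 2*20 + 2*20*13)/(20*(1 + 13)))*103 = (-148 + (1/20)*(12 + 13 + 40 + 520)/14)*103 = (-148 + (1/20)*(1/14)*585)*103 = (-148 + 117/56)*103 = -8171/56*103 = -841613/56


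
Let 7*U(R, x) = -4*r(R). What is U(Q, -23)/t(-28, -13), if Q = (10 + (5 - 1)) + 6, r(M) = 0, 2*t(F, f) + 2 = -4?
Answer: 0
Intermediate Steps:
t(F, f) = -3 (t(F, f) = -1 + (½)*(-4) = -1 - 2 = -3)
Q = 20 (Q = (10 + 4) + 6 = 14 + 6 = 20)
U(R, x) = 0 (U(R, x) = (-4*0)/7 = (⅐)*0 = 0)
U(Q, -23)/t(-28, -13) = 0/(-3) = 0*(-⅓) = 0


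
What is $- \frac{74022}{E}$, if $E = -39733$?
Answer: $\frac{74022}{39733} \approx 1.863$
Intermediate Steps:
$- \frac{74022}{E} = - \frac{74022}{-39733} = \left(-74022\right) \left(- \frac{1}{39733}\right) = \frac{74022}{39733}$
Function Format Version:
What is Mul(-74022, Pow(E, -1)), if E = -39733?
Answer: Rational(74022, 39733) ≈ 1.8630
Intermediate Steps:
Mul(-74022, Pow(E, -1)) = Mul(-74022, Pow(-39733, -1)) = Mul(-74022, Rational(-1, 39733)) = Rational(74022, 39733)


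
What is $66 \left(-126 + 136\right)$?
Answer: $660$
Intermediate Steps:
$66 \left(-126 + 136\right) = 66 \cdot 10 = 660$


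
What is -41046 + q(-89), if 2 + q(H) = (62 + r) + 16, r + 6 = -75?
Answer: -41051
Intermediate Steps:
r = -81 (r = -6 - 75 = -81)
q(H) = -5 (q(H) = -2 + ((62 - 81) + 16) = -2 + (-19 + 16) = -2 - 3 = -5)
-41046 + q(-89) = -41046 - 5 = -41051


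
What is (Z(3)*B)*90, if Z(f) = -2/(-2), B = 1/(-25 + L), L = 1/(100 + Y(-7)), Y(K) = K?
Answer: -4185/1162 ≈ -3.6015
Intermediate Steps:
L = 1/93 (L = 1/(100 - 7) = 1/93 ≈ 0.010753)
B = -93/2324 (B = 1/(-25 + 1/93) = 1/(-2324/93) = -93/2324 ≈ -0.040017)
Z(f) = 1 (Z(f) = -2*(-½) = 1)
(Z(3)*B)*90 = (1*(-93/2324))*90 = -93/2324*90 = -4185/1162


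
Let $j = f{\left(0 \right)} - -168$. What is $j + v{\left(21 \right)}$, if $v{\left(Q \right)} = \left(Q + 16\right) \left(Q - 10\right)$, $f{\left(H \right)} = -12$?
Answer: $563$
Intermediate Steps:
$v{\left(Q \right)} = \left(-10 + Q\right) \left(16 + Q\right)$ ($v{\left(Q \right)} = \left(16 + Q\right) \left(-10 + Q\right) = \left(-10 + Q\right) \left(16 + Q\right)$)
$j = 156$ ($j = -12 - -168 = -12 + 168 = 156$)
$j + v{\left(21 \right)} = 156 + \left(-160 + 21^{2} + 6 \cdot 21\right) = 156 + \left(-160 + 441 + 126\right) = 156 + 407 = 563$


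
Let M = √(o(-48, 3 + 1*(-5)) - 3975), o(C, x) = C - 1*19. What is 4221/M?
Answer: -4221*I*√4042/4042 ≈ -66.392*I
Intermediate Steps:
o(C, x) = -19 + C (o(C, x) = C - 19 = -19 + C)
M = I*√4042 (M = √((-19 - 48) - 3975) = √(-67 - 3975) = √(-4042) = I*√4042 ≈ 63.577*I)
4221/M = 4221/((I*√4042)) = 4221*(-I*√4042/4042) = -4221*I*√4042/4042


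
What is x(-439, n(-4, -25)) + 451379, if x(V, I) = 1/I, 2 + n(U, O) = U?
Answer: 2708273/6 ≈ 4.5138e+5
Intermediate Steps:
n(U, O) = -2 + U
x(-439, n(-4, -25)) + 451379 = 1/(-2 - 4) + 451379 = 1/(-6) + 451379 = -⅙ + 451379 = 2708273/6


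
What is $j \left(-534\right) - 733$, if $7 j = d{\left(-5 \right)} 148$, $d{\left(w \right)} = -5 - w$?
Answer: $-733$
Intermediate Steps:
$j = 0$ ($j = \frac{\left(-5 - -5\right) 148}{7} = \frac{\left(-5 + 5\right) 148}{7} = \frac{0 \cdot 148}{7} = \frac{1}{7} \cdot 0 = 0$)
$j \left(-534\right) - 733 = 0 \left(-534\right) - 733 = 0 - 733 = -733$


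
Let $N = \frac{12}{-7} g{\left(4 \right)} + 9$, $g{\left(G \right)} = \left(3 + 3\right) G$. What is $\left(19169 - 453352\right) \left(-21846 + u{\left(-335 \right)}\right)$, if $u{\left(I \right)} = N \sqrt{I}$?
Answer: $9485161818 + \frac{97691175 i \sqrt{335}}{7} \approx 9.4852 \cdot 10^{9} + 2.5543 \cdot 10^{8} i$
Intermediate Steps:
$g{\left(G \right)} = 6 G$
$N = - \frac{225}{7}$ ($N = \frac{12}{-7} \cdot 6 \cdot 4 + 9 = 12 \left(- \frac{1}{7}\right) 24 + 9 = \left(- \frac{12}{7}\right) 24 + 9 = - \frac{288}{7} + 9 = - \frac{225}{7} \approx -32.143$)
$u{\left(I \right)} = - \frac{225 \sqrt{I}}{7}$
$\left(19169 - 453352\right) \left(-21846 + u{\left(-335 \right)}\right) = \left(19169 - 453352\right) \left(-21846 - \frac{225 \sqrt{-335}}{7}\right) = - 434183 \left(-21846 - \frac{225 i \sqrt{335}}{7}\right) = 9485161818 + \frac{97691175 i \sqrt{335}}{7}$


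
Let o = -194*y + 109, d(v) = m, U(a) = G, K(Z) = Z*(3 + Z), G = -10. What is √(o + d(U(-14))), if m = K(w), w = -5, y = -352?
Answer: √68407 ≈ 261.55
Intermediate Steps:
U(a) = -10
m = 10 (m = -5*(3 - 5) = -5*(-2) = 10)
d(v) = 10
o = 68397 (o = -194*(-352) + 109 = 68288 + 109 = 68397)
√(o + d(U(-14))) = √(68397 + 10) = √68407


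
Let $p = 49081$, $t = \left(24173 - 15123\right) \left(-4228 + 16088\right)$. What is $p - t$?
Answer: $-107283919$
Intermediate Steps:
$t = 107333000$ ($t = 9050 \cdot 11860 = 107333000$)
$p - t = 49081 - 107333000 = -107283919$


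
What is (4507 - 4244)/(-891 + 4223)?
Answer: 263/3332 ≈ 0.078932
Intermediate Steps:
(4507 - 4244)/(-891 + 4223) = 263/3332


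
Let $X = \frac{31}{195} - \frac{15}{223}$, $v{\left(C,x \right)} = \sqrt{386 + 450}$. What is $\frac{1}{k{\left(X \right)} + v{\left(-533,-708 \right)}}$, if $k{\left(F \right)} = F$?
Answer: $- \frac{43354545}{395203575989} + \frac{1890945225 \sqrt{209}}{790407151978} \approx 0.034476$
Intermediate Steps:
$v{\left(C,x \right)} = 2 \sqrt{209}$ ($v{\left(C,x \right)} = \sqrt{836} = 2 \sqrt{209}$)
$X = \frac{3988}{43485}$ ($X = 31 \cdot \frac{1}{195} - \frac{15}{223} = \frac{31}{195} - \frac{15}{223} = \frac{3988}{43485} \approx 0.09171$)
$\frac{1}{k{\left(X \right)} + v{\left(-533,-708 \right)}} = \frac{1}{\frac{3988}{43485} + 2 \sqrt{209}}$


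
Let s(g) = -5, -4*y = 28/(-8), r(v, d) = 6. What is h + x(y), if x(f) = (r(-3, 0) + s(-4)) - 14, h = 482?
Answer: 469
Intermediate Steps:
y = 7/8 (y = -7/(-8) = -7*(-1)/8 = -¼*(-7/2) = 7/8 ≈ 0.87500)
x(f) = -13 (x(f) = (6 - 5) - 14 = 1 - 14 = -13)
h + x(y) = 482 - 13 = 469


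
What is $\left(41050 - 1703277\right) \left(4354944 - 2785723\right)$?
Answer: $-2608401515167$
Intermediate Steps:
$\left(41050 - 1703277\right) \left(4354944 - 2785723\right) = - 1662227 \left(4354944 - 2785723\right) = \left(-1662227\right) 1569221 = -2608401515167$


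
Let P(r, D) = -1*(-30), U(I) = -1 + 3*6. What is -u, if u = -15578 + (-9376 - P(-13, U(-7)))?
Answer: 24984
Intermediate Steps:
U(I) = 17 (U(I) = -1 + 18 = 17)
P(r, D) = 30
u = -24984 (u = -15578 + (-9376 - 1*30) = -15578 + (-9376 - 30) = -15578 - 9406 = -24984)
-u = -1*(-24984) = 24984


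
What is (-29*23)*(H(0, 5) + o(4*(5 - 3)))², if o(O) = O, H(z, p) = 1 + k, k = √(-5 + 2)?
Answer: -52026 - 12006*I*√3 ≈ -52026.0 - 20795.0*I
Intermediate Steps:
k = I*√3 (k = √(-3) = I*√3 ≈ 1.732*I)
H(z, p) = 1 + I*√3
(-29*23)*(H(0, 5) + o(4*(5 - 3)))² = (-29*23)*((1 + I*√3) + 4*(5 - 3))² = -667*((1 + I*√3) + 4*2)² = -667*((1 + I*√3) + 8)² = -667*(9 + I*√3)²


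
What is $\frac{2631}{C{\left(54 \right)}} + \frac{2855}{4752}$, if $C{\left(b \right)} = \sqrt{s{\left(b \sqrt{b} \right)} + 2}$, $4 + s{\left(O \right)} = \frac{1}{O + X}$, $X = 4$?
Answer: $\frac{2855}{4752} - \frac{2631 \sqrt{-4 - 162 \sqrt{6}}}{\sqrt{7 + 324 \sqrt{6}}} \approx 0.6008 - 1861.6 i$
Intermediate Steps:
$s{\left(O \right)} = -4 + \frac{1}{4 + O}$ ($s{\left(O \right)} = -4 + \frac{1}{O + 4} = -4 + \frac{1}{4 + O}$)
$C{\left(b \right)} = \sqrt{2 + \frac{-15 - 4 b^{\frac{3}{2}}}{4 + b^{\frac{3}{2}}}}$ ($C{\left(b \right)} = \sqrt{\frac{-15 - 4 b \sqrt{b}}{4 + b \sqrt{b}} + 2} = \sqrt{\frac{-15 - 4 b^{\frac{3}{2}}}{4 + b^{\frac{3}{2}}} + 2} = \sqrt{2 + \frac{-15 - 4 b^{\frac{3}{2}}}{4 + b^{\frac{3}{2}}}}$)
$\frac{2631}{C{\left(54 \right)}} + \frac{2855}{4752} = \frac{2631}{\sqrt{\frac{-7 - 2 \cdot 54^{\frac{3}{2}}}{4 + 54^{\frac{3}{2}}}}} + \frac{2855}{4752} = \frac{2631}{\sqrt{\frac{-7 - 2 \cdot 162 \sqrt{6}}{4 + 162 \sqrt{6}}}} + 2855 \cdot \frac{1}{4752} = \frac{2631}{\sqrt{\frac{-7 - 324 \sqrt{6}}{4 + 162 \sqrt{6}}}} + \frac{2855}{4752} = \frac{2631}{\sqrt{-7 - 324 \sqrt{6}} \frac{1}{\sqrt{4 + 162 \sqrt{6}}}} + \frac{2855}{4752} = 2631 \frac{\sqrt{4 + 162 \sqrt{6}}}{\sqrt{-7 - 324 \sqrt{6}}} + \frac{2855}{4752} = \frac{2631 \sqrt{4 + 162 \sqrt{6}}}{\sqrt{-7 - 324 \sqrt{6}}} + \frac{2855}{4752} = \frac{2855}{4752} + \frac{2631 \sqrt{4 + 162 \sqrt{6}}}{\sqrt{-7 - 324 \sqrt{6}}}$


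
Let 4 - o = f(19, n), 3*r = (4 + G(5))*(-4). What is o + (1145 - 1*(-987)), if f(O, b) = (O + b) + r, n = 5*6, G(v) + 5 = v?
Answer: 6277/3 ≈ 2092.3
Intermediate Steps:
G(v) = -5 + v
n = 30
r = -16/3 (r = ((4 + (-5 + 5))*(-4))/3 = ((4 + 0)*(-4))/3 = (4*(-4))/3 = (⅓)*(-16) = -16/3 ≈ -5.3333)
f(O, b) = -16/3 + O + b (f(O, b) = (O + b) - 16/3 = -16/3 + O + b)
o = -119/3 (o = 4 - (-16/3 + 19 + 30) = 4 - 1*131/3 = 4 - 131/3 = -119/3 ≈ -39.667)
o + (1145 - 1*(-987)) = -119/3 + (1145 - 1*(-987)) = -119/3 + (1145 + 987) = -119/3 + 2132 = 6277/3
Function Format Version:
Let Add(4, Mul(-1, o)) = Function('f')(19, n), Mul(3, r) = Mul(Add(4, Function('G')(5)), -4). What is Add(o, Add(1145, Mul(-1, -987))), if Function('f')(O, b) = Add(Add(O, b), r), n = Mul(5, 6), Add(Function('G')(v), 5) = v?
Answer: Rational(6277, 3) ≈ 2092.3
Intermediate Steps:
Function('G')(v) = Add(-5, v)
n = 30
r = Rational(-16, 3) (r = Mul(Rational(1, 3), Mul(Add(4, Add(-5, 5)), -4)) = Mul(Rational(1, 3), Mul(Add(4, 0), -4)) = Mul(Rational(1, 3), Mul(4, -4)) = Mul(Rational(1, 3), -16) = Rational(-16, 3) ≈ -5.3333)
Function('f')(O, b) = Add(Rational(-16, 3), O, b) (Function('f')(O, b) = Add(Add(O, b), Rational(-16, 3)) = Add(Rational(-16, 3), O, b))
o = Rational(-119, 3) (o = Add(4, Mul(-1, Add(Rational(-16, 3), 19, 30))) = Add(4, Mul(-1, Rational(131, 3))) = Add(4, Rational(-131, 3)) = Rational(-119, 3) ≈ -39.667)
Add(o, Add(1145, Mul(-1, -987))) = Add(Rational(-119, 3), Add(1145, Mul(-1, -987))) = Add(Rational(-119, 3), Add(1145, 987)) = Add(Rational(-119, 3), 2132) = Rational(6277, 3)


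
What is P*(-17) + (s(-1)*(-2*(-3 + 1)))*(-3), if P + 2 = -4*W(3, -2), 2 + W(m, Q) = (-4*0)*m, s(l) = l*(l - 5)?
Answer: -174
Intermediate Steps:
s(l) = l*(-5 + l)
W(m, Q) = -2 (W(m, Q) = -2 + (-4*0)*m = -2 + 0*m = -2 + 0 = -2)
P = 6 (P = -2 - 4*(-2) = -2 + 8 = 6)
P*(-17) + (s(-1)*(-2*(-3 + 1)))*(-3) = 6*(-17) + ((-(-5 - 1))*(-2*(-3 + 1)))*(-3) = -102 + ((-1*(-6))*(-2*(-2)))*(-3) = -102 + (6*4)*(-3) = -102 + 24*(-3) = -102 - 72 = -174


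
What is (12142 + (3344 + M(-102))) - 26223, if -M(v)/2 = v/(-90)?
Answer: -161089/15 ≈ -10739.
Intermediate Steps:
M(v) = v/45 (M(v) = -2*v/(-90) = -2*v*(-1)/90 = -(-1)*v/45 = v/45)
(12142 + (3344 + M(-102))) - 26223 = (12142 + (3344 + (1/45)*(-102))) - 26223 = (12142 + (3344 - 34/15)) - 26223 = (12142 + 50126/15) - 26223 = 232256/15 - 26223 = -161089/15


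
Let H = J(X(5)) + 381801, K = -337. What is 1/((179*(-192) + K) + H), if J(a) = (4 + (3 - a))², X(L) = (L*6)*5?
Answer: 1/367545 ≈ 2.7208e-6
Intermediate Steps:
X(L) = 30*L (X(L) = (6*L)*5 = 30*L)
J(a) = (7 - a)²
H = 402250 (H = (-7 + 30*5)² + 381801 = (-7 + 150)² + 381801 = 143² + 381801 = 20449 + 381801 = 402250)
1/((179*(-192) + K) + H) = 1/((179*(-192) - 337) + 402250) = 1/((-34368 - 337) + 402250) = 1/(-34705 + 402250) = 1/367545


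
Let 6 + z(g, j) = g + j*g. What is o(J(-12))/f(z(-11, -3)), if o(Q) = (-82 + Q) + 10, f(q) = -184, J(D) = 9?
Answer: 63/184 ≈ 0.34239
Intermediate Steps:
z(g, j) = -6 + g + g*j (z(g, j) = -6 + (g + j*g) = -6 + (g + g*j) = -6 + g + g*j)
o(Q) = -72 + Q
o(J(-12))/f(z(-11, -3)) = (-72 + 9)/(-184) = -63*(-1/184) = 63/184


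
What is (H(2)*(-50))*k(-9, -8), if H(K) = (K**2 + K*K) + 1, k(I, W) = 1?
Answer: -450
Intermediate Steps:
H(K) = 1 + 2*K**2 (H(K) = (K**2 + K**2) + 1 = 2*K**2 + 1 = 1 + 2*K**2)
(H(2)*(-50))*k(-9, -8) = ((1 + 2*2**2)*(-50))*1 = ((1 + 2*4)*(-50))*1 = ((1 + 8)*(-50))*1 = (9*(-50))*1 = -450*1 = -450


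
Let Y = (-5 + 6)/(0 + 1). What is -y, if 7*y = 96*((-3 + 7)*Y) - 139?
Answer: -35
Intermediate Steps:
Y = 1 (Y = 1/1 = 1*1 = 1)
y = 35 (y = (96*((-3 + 7)*1) - 139)/7 = (96*(4*1) - 139)/7 = (96*4 - 139)/7 = (384 - 139)/7 = (1/7)*245 = 35)
-y = -1*35 = -35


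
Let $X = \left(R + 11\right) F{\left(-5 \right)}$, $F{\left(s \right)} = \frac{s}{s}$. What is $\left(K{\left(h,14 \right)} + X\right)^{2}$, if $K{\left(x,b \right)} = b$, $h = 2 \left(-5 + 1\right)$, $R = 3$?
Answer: $784$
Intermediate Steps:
$F{\left(s \right)} = 1$
$h = -8$ ($h = 2 \left(-4\right) = -8$)
$X = 14$ ($X = \left(3 + 11\right) 1 = 14 \cdot 1 = 14$)
$\left(K{\left(h,14 \right)} + X\right)^{2} = \left(14 + 14\right)^{2} = 28^{2} = 784$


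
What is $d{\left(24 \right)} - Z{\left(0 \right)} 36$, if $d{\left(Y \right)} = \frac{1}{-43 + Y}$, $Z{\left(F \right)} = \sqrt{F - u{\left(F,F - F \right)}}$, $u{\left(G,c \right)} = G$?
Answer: $- \frac{1}{19} \approx -0.052632$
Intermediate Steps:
$Z{\left(F \right)} = 0$ ($Z{\left(F \right)} = \sqrt{F - F} = \sqrt{0} = 0$)
$d{\left(24 \right)} - Z{\left(0 \right)} 36 = \frac{1}{-43 + 24} - 0 \cdot 36 = \frac{1}{-19} - 0 = - \frac{1}{19} + 0 = - \frac{1}{19}$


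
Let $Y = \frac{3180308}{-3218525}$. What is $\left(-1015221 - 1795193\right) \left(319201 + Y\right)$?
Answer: $- \frac{2887287867422111838}{3218525} \approx -8.9708 \cdot 10^{11}$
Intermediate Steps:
$Y = - \frac{3180308}{3218525}$ ($Y = 3180308 \left(- \frac{1}{3218525}\right) = - \frac{3180308}{3218525} \approx -0.98813$)
$\left(-1015221 - 1795193\right) \left(319201 + Y\right) = \left(-1015221 - 1795193\right) \left(319201 - \frac{3180308}{3218525}\right) = \left(-2810414\right) \frac{1027353218217}{3218525} = - \frac{2887287867422111838}{3218525}$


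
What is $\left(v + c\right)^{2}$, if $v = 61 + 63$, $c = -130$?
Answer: $36$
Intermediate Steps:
$v = 124$
$\left(v + c\right)^{2} = \left(124 - 130\right)^{2} = \left(-6\right)^{2} = 36$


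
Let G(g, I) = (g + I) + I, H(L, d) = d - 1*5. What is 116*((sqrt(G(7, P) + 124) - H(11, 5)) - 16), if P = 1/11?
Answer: -1856 + 116*sqrt(15873)/11 ≈ -527.40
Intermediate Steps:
H(L, d) = -5 + d (H(L, d) = d - 5 = -5 + d)
P = 1/11 ≈ 0.090909
G(g, I) = g + 2*I (G(g, I) = (I + g) + I = g + 2*I)
116*((sqrt(G(7, P) + 124) - H(11, 5)) - 16) = 116*((sqrt((7 + 2*(1/11)) + 124) - (-5 + 5)) - 16) = 116*((sqrt((7 + 2/11) + 124) - 1*0) - 16) = 116*((sqrt(79/11 + 124) + 0) - 16) = 116*((sqrt(1443/11) + 0) - 16) = 116*((sqrt(15873)/11 + 0) - 16) = 116*(sqrt(15873)/11 - 16) = 116*(-16 + sqrt(15873)/11) = -1856 + 116*sqrt(15873)/11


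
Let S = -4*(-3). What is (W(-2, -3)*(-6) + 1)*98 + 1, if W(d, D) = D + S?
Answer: -5193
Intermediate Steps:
S = 12
W(d, D) = 12 + D (W(d, D) = D + 12 = 12 + D)
(W(-2, -3)*(-6) + 1)*98 + 1 = ((12 - 3)*(-6) + 1)*98 + 1 = (9*(-6) + 1)*98 + 1 = (-54 + 1)*98 + 1 = -53*98 + 1 = -5194 + 1 = -5193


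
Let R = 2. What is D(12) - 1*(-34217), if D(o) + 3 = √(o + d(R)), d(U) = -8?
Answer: 34216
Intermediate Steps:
D(o) = -3 + √(-8 + o) (D(o) = -3 + √(o - 8) = -3 + √(-8 + o))
D(12) - 1*(-34217) = (-3 + √(-8 + 12)) - 1*(-34217) = (-3 + √4) + 34217 = (-3 + 2) + 34217 = -1 + 34217 = 34216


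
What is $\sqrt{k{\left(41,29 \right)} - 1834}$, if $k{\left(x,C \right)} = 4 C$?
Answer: $i \sqrt{1718} \approx 41.449 i$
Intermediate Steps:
$\sqrt{k{\left(41,29 \right)} - 1834} = \sqrt{4 \cdot 29 - 1834} = \sqrt{116 - 1834} = \sqrt{-1718} = i \sqrt{1718}$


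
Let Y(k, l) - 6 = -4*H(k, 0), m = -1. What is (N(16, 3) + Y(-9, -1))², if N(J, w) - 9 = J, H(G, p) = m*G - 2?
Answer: 9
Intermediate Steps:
H(G, p) = -2 - G (H(G, p) = -G - 2 = -2 - G)
Y(k, l) = 14 + 4*k (Y(k, l) = 6 - 4*(-2 - k) = 6 + (8 + 4*k) = 14 + 4*k)
N(J, w) = 9 + J
(N(16, 3) + Y(-9, -1))² = ((9 + 16) + (14 + 4*(-9)))² = (25 + (14 - 36))² = (25 - 22)² = 3² = 9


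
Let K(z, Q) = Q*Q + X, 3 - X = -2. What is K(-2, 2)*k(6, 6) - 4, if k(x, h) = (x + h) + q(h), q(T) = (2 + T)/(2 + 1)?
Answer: 128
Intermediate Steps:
X = 5 (X = 3 - 1*(-2) = 3 + 2 = 5)
q(T) = 2/3 + T/3 (q(T) = (2 + T)/3 = (2 + T)*(1/3) = 2/3 + T/3)
k(x, h) = 2/3 + x + 4*h/3 (k(x, h) = (x + h) + (2/3 + h/3) = (h + x) + (2/3 + h/3) = 2/3 + x + 4*h/3)
K(z, Q) = 5 + Q**2 (K(z, Q) = Q*Q + 5 = Q**2 + 5 = 5 + Q**2)
K(-2, 2)*k(6, 6) - 4 = (5 + 2**2)*(2/3 + 6 + (4/3)*6) - 4 = (5 + 4)*(2/3 + 6 + 8) - 4 = 9*(44/3) - 4 = 132 - 4 = 128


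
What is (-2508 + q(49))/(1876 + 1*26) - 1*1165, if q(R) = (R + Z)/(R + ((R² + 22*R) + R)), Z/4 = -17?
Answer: -7934995045/6803454 ≈ -1166.3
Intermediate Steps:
Z = -68 (Z = 4*(-17) = -68)
q(R) = (-68 + R)/(R² + 24*R) (q(R) = (R - 68)/(R + ((R² + 22*R) + R)) = (-68 + R)/(R + (R² + 23*R)) = (-68 + R)/(R² + 24*R))
(-2508 + q(49))/(1876 + 1*26) - 1*1165 = (-2508 + (-68 + 49)/(49*(24 + 49)))/(1876 + 1*26) - 1*1165 = (-2508 + (1/49)*(-19)/73)/(1876 + 26) - 1165 = (-2508 + (1/49)*(1/73)*(-19))/1902 - 1165 = (-2508 - 19/3577)*(1/1902) - 1165 = -8971135/3577*1/1902 - 1165 = -8971135/6803454 - 1165 = -7934995045/6803454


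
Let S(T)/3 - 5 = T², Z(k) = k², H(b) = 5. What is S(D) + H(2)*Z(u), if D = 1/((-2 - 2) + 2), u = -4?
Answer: 383/4 ≈ 95.750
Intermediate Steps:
D = -½ (D = 1/(-4 + 2) = 1/(-2) = -½ ≈ -0.50000)
S(T) = 15 + 3*T²
S(D) + H(2)*Z(u) = (15 + 3*(-½)²) + 5*(-4)² = (15 + 3*(¼)) + 5*16 = (15 + ¾) + 80 = 63/4 + 80 = 383/4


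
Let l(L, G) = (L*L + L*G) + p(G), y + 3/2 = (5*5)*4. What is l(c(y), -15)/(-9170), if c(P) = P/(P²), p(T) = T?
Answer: 588041/355878530 ≈ 0.0016524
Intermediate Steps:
y = 197/2 (y = -3/2 + (5*5)*4 = -3/2 + 25*4 = -3/2 + 100 = 197/2 ≈ 98.500)
c(P) = 1/P (c(P) = P/P² = 1/P)
l(L, G) = G + L² + G*L (l(L, G) = (L*L + L*G) + G = (L² + G*L) + G = G + L² + G*L)
l(c(y), -15)/(-9170) = (-15 + (1/(197/2))² - 15/197/2)/(-9170) = (-15 + (2/197)² - 15*2/197)*(-1/9170) = (-15 + 4/38809 - 30/197)*(-1/9170) = -588041/38809*(-1/9170) = 588041/355878530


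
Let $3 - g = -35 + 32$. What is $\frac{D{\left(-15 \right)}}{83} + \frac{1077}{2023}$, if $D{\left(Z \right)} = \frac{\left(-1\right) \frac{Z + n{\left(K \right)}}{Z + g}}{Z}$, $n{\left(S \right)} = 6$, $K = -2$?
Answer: $\frac{1342888}{2518635} \approx 0.53318$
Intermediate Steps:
$g = 6$ ($g = 3 - \left(-35 + 32\right) = 3 - -3 = 3 + 3 = 6$)
$D{\left(Z \right)} = - \frac{1}{Z}$ ($D{\left(Z \right)} = \frac{\left(-1\right) \frac{Z + 6}{Z + 6}}{Z} = \frac{\left(-1\right) \frac{6 + Z}{6 + Z}}{Z} = \frac{\left(-1\right) 1}{Z} = - \frac{1}{Z}$)
$\frac{D{\left(-15 \right)}}{83} + \frac{1077}{2023} = \frac{\left(-1\right) \frac{1}{-15}}{83} + \frac{1077}{2023} = \left(-1\right) \left(- \frac{1}{15}\right) \frac{1}{83} + 1077 \cdot \frac{1}{2023} = \frac{1}{15} \cdot \frac{1}{83} + \frac{1077}{2023} = \frac{1}{1245} + \frac{1077}{2023} = \frac{1342888}{2518635}$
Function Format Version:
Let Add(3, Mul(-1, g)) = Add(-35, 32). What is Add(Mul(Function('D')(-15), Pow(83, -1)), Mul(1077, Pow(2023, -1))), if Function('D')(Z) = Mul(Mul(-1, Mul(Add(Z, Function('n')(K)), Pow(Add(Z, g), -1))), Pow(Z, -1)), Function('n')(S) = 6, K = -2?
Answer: Rational(1342888, 2518635) ≈ 0.53318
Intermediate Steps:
g = 6 (g = Add(3, Mul(-1, Add(-35, 32))) = Add(3, Mul(-1, -3)) = Add(3, 3) = 6)
Function('D')(Z) = Mul(-1, Pow(Z, -1)) (Function('D')(Z) = Mul(Mul(-1, Mul(Add(Z, 6), Pow(Add(Z, 6), -1))), Pow(Z, -1)) = Mul(Mul(-1, Mul(Add(6, Z), Pow(Add(6, Z), -1))), Pow(Z, -1)) = Mul(Mul(-1, 1), Pow(Z, -1)) = Mul(-1, Pow(Z, -1)))
Add(Mul(Function('D')(-15), Pow(83, -1)), Mul(1077, Pow(2023, -1))) = Add(Mul(Mul(-1, Pow(-15, -1)), Pow(83, -1)), Mul(1077, Pow(2023, -1))) = Add(Mul(Mul(-1, Rational(-1, 15)), Rational(1, 83)), Mul(1077, Rational(1, 2023))) = Add(Mul(Rational(1, 15), Rational(1, 83)), Rational(1077, 2023)) = Add(Rational(1, 1245), Rational(1077, 2023)) = Rational(1342888, 2518635)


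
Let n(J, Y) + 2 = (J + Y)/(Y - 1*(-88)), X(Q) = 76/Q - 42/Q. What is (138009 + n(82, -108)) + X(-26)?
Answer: 17940909/130 ≈ 1.3801e+5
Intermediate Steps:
X(Q) = 34/Q
n(J, Y) = -2 + (J + Y)/(88 + Y) (n(J, Y) = -2 + (J + Y)/(Y - 1*(-88)) = -2 + (J + Y)/(Y + 88) = -2 + (J + Y)/(88 + Y))
(138009 + n(82, -108)) + X(-26) = (138009 + (-176 + 82 - 1*(-108))/(88 - 108)) + 34/(-26) = (138009 + (-176 + 82 + 108)/(-20)) + 34*(-1/26) = (138009 - 1/20*14) - 17/13 = (138009 - 7/10) - 17/13 = 1380083/10 - 17/13 = 17940909/130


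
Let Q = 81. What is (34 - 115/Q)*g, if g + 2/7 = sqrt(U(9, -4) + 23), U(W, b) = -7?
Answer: 9802/81 ≈ 121.01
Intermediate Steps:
g = 26/7 (g = -2/7 + sqrt(-7 + 23) = -2/7 + sqrt(16) = -2/7 + 4 = 26/7 ≈ 3.7143)
(34 - 115/Q)*g = (34 - 115/81)*(26/7) = (2639/81)*(26/7) = 9802/81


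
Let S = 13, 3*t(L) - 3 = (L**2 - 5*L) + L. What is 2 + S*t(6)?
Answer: 67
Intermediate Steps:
t(L) = 1 - 4*L/3 + L**2/3 (t(L) = 1 + ((L**2 - 5*L) + L)/3 = 1 + (L**2 - 4*L)/3 = 1 + (-4*L/3 + L**2/3) = 1 - 4*L/3 + L**2/3)
2 + S*t(6) = 2 + 13*(1 - 4/3*6 + (1/3)*6**2) = 2 + 13*(1 - 8 + (1/3)*36) = 2 + 13*(1 - 8 + 12) = 2 + 13*5 = 2 + 65 = 67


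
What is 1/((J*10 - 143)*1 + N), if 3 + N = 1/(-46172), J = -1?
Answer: -46172/7202833 ≈ -0.0064103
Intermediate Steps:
N = -138517/46172 (N = -3 + 1/(-46172) = -3 - 1/46172 = -138517/46172 ≈ -3.0000)
1/((J*10 - 143)*1 + N) = 1/((-1*10 - 143)*1 - 138517/46172) = 1/((-10 - 143)*1 - 138517/46172) = 1/(-153*1 - 138517/46172) = 1/(-153 - 138517/46172) = 1/(-7202833/46172) = -46172/7202833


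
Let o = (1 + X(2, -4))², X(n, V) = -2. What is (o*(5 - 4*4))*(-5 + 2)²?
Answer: -99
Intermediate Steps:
o = 1 (o = (1 - 2)² = (-1)² = 1)
(o*(5 - 4*4))*(-5 + 2)² = (1*(5 - 4*4))*(-5 + 2)² = (1*(5 - 16))*(-3)² = (1*(-11))*9 = -11*9 = -99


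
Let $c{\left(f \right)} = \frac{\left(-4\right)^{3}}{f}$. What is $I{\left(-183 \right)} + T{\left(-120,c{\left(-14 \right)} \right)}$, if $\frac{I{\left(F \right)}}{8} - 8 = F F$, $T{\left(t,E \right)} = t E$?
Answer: $\frac{1871992}{7} \approx 2.6743 \cdot 10^{5}$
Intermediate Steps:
$c{\left(f \right)} = - \frac{64}{f}$
$T{\left(t,E \right)} = E t$
$I{\left(F \right)} = 64 + 8 F^{2}$ ($I{\left(F \right)} = 64 + 8 F F = 64 + 8 F^{2}$)
$I{\left(-183 \right)} + T{\left(-120,c{\left(-14 \right)} \right)} = \left(64 + 8 \left(-183\right)^{2}\right) + - \frac{64}{-14} \left(-120\right) = \left(64 + 8 \cdot 33489\right) + \left(-64\right) \left(- \frac{1}{14}\right) \left(-120\right) = \left(64 + 267912\right) + \frac{32}{7} \left(-120\right) = 267976 - \frac{3840}{7} = \frac{1871992}{7}$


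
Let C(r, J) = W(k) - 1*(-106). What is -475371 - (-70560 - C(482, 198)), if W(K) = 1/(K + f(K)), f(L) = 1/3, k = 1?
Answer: -1618817/4 ≈ -4.0470e+5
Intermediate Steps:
f(L) = 1/3
W(K) = 1/(1/3 + K) (W(K) = 1/(K + 1/3) = 1/(1/3 + K))
C(r, J) = 427/4 (C(r, J) = 3/(1 + 3*1) - 1*(-106) = 3/(1 + 3) + 106 = 3/4 + 106 = 427/4)
-475371 - (-70560 - C(482, 198)) = -475371 - (-70560 - 1*427/4) = -475371 - (-70560 - 427/4) = -475371 - 1*(-282667/4) = -475371 + 282667/4 = -1618817/4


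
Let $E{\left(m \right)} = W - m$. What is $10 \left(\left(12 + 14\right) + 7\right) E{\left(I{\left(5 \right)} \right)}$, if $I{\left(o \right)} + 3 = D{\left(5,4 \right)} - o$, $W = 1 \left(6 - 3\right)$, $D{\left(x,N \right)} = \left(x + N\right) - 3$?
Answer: $1650$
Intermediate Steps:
$D{\left(x,N \right)} = -3 + N + x$ ($D{\left(x,N \right)} = \left(N + x\right) - 3 = -3 + N + x$)
$W = 3$ ($W = 1 \cdot 3 = 3$)
$I{\left(o \right)} = 3 - o$ ($I{\left(o \right)} = -3 - \left(-6 + o\right) = 3 - o$)
$E{\left(m \right)} = 3 - m$
$10 \left(\left(12 + 14\right) + 7\right) E{\left(I{\left(5 \right)} \right)} = 10 \left(\left(12 + 14\right) + 7\right) \left(3 - \left(3 - 5\right)\right) = 10 \left(26 + 7\right) \left(3 - \left(3 - 5\right)\right) = 10 \cdot 33 \left(3 - -2\right) = 330 \left(3 + 2\right) = 330 \cdot 5 = 1650$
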